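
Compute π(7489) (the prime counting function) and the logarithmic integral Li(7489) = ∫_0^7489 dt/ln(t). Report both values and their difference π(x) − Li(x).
π(7489) = 949;  Li(7489) ≈ 969.35;  π(x) − Li(x) ≈ -20.35.

Direct count of primes ≤ 7489 gives π(7489) = 949. Numerical evaluation of the logarithmic integral gives Li(7489) ≈ 969.35. The difference π(x) − Li(x) ≈ -20.35 is typically negative for small/moderate x (Li(x) overestimates), though Littlewood's theorem shows this sign changes infinitely often.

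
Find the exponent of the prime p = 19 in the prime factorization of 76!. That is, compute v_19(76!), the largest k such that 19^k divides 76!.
v_19(76!) = 4

Legendre's formula: v_p(n!) = Σ_{k ≥ 1} ⌊n / p^k⌋. For p = 19, n = 76, the terms are:
  ⌊76/19^1⌋ = ⌊76/19⌋ = 4
(the next term ⌊76/19^2⌋ = 0, terminating the sum). Summing: v_19(76!) = 4 = 4.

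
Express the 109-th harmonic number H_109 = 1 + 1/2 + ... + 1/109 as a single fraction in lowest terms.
H_109 = 8921300974621008344560891131674592385138744074343/1691837260754386654006214227002266112914383247040

Direct summation: H_109 = 1 + 1/2 + ... + 1/109. The least common denominator is lcm(1, ..., 109) = 8459186303771933270031071135011330564571916235200; over this denominator the numerator is 8459186303771933270031071135011330564571916235200 + 4229593151885966635015535567505665282285958117600 + 2819728767923977756677023711670443521523972078400 + 2114796575942983317507767783752832641142979058800 + 1691837260754386654006214227002266112914383247040 + 1409864383961988878338511855835221760761986039200 + 1208455186253133324290153019287332937795988033600 + 1057398287971491658753883891876416320571489529400 + 939909589307992585559007903890147840507990692800 + 845918630377193327003107113501133056457191623520 + 769016936706539388184642830455575505870174203200 + 704932191980994439169255927917610880380993019600 + 650706638751687174617774702693179274197839710400 + 604227593126566662145076509643666468897994016800 + 563945753584795551335404742334088704304794415680 + 528699143985745829376941945938208160285744764700 + 497599194339525486472415949118313562621877425600 + 469954794653996292779503951945073920253995346400 + 445220331777470172106898480790070029714311380800 + 422959315188596663501553556750566528228595811760 + 402818395417711108096717673095777645931996011200 + 384508468353269694092321415227787752935087101600 + 367790708859649272610046571087449154981387662400 + 352466095990497219584627963958805440190496509800 + 338367452150877330801242845400453222582876649408 + 325353319375843587308887351346589637098919855200 + 313303196435997528519669301296715946835996897600 + 302113796563283331072538254821833234448997008400 + 291696079440411492070036935690045881536962628800 + 281972876792397775667702371167044352152397207840 + 272876977541030105484873262419720340792642459200 + 264349571992872914688470972969104080142872382350 + 256338978902179796061547610151858501956724734400 + 248799597169762743236207974559156781310938712800 + 241691037250626664858030603857466587559197606720 + 234977397326998146389751975972536960126997673200 + 228626656858700899190028949594900826069511249600 + 222610165888735086053449240395035014857155690400 + 216902212917229058205924900897726424732613236800 + 211479657594298331750776778375283264114297905880 + 206321617165169104147099295975886111331022347200 + 201409197708855554048358836547888822965998005600 + 196725262878417052791420258953751873594695726400 + 192254234176634847046160707613893876467543550800 + 187981917861598517111801580778029568101598138560 + 183895354429824636305023285543724577490693831200 + 179982687314296452553852577340666607756849281600 + 176233047995248609792313981979402720095248254900 + 172636455179019046327164717041047562542284004800 + 169183726075438665400621422700226611291438324704 + 165866398113175162157471983039437854207292475200 + 162676659687921793654443675673294818549459927600 + 159607288750413835283605115754930765369281438400 + 156651598217998764259834650648357973417998448800 + 153803387341307877636928566091115101174034840640 + 151056898281641665536269127410916617224498504200 + 148406777259156724035632826930023343238103793600 + 145848039720205746035018467845022940768481314400 + 143376039046981919831035103983242890924947732800 + 140986438396198887833851185583522176076198603920 + 138675185307736610984115920246087386304457643200 + 136438488770515052742436631209860170396321229600 + 134272798472570369365572557698592548643998670400 + 132174785996436457344235486484552040071436191175 + 130141327750337434923554940538635854839567942080 + 128169489451089898030773805075929250978362367200 + 126256511996596018955687628880766127829431585600 + 124399798584881371618103987279578390655469356400 + 122596902953216424203348857029149718327129220800 + 120845518625313332429015301928733293779598803360 + 119143469067210327746916494859314514993970651200 + 117488698663499073194875987986268480063498836600 + 115879264435231962603165358013853843350300222400 + 114313328429350449595014474797450413034755624800 + 112789150716959110267080948466817740860958883136 + 111305082944367543026724620197517507428577845200 + 109859562386648484026377547207939357981453457600 + 108451106458614529102962450448863212366306618400 + 107078307642682699620646470063434564108505268800 + 105739828797149165875388389187641632057148952940 + 104434398811999176173223100432238648945332299200 + 103160808582584552073549647987943055665511173600 + 101917907274360641807603266686883500777974894400 + 100704598854427777024179418273944411482999002800 + 99519838867905097294483189823662712524375485120 + 98362631439208526395710129476875936797347863200 + 97232026480137164023345645230015293845654209600 + 96127117088317423523080353806946938233771775400 + 95047037121032958090236754325970006343504676800 + 93990958930799258555900790389014784050799069280 + 92958091250241024945396386099025610599691387200 + 91947677214912318152511642771862288745346915600 + 90958992513676701828291087473240113597547486400 + 89991343657148226276926288670333303878424640800 + 89044066355494034421379696158014005942862276160 + 88116523997624304896156990989701360047624127450 + 87208106224452920309598671494962170768782641600 + 86318227589509523163582358520523781271142002400 + 85446326300726598687182536717286167318908244800 + 84591863037719332700310711350113305645719162352 + 83754319839326071980505654802092381827444715200 + 82933199056587581078735991519718927103646237600 + 82128022366717798738165739174867287034678798400 + 81338329843960896827221837836647409274729963800 + 80563679083542221619343534619155529186399202240 + 79803644375206917641802557877465382684640719200 + 79057815923102180093748328364591874435251553600 + 78325799108999382129917325324178986708999224400 + 77607213796072782293863037935883766647448772800 = 44606504873105041722804455658372961925693720371715, so H_109 = 44606504873105041722804455658372961925693720371715/8459186303771933270031071135011330564571916235200; reducing by gcd(44606504873105041722804455658372961925693720371715, 8459186303771933270031071135011330564571916235200) = 5 gives 8921300974621008344560891131674592385138744074343/1691837260754386654006214227002266112914383247040 ≈ 5.27314. (The PNT-adjacent estimate ln(109) + γ ≈ 5.26856 matches within O(1/n).)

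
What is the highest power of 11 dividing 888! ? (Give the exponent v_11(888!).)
v_11(888!) = 87

Legendre's formula: v_p(n!) = Σ_{k ≥ 1} ⌊n / p^k⌋. For p = 11, n = 888, the terms are:
  ⌊888/11^1⌋ = ⌊888/11⌋ = 80
  ⌊888/11^2⌋ = ⌊888/121⌋ = 7
(the next term ⌊888/11^3⌋ = 0, terminating the sum). Summing: v_11(888!) = 80 + 7 = 87.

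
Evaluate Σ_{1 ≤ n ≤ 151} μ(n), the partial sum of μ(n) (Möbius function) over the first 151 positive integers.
Σ_{n ≤ 151} μ(n) = -1

Compute μ(n) for each 1 ≤ n ≤ 151: μ(1) = 1, μ(2) = -1, μ(3) = -1, μ(4) = 0, μ(5) = -1, μ(6) = 1, μ(7) = -1, μ(8) = 0, μ(9) = 0, μ(10) = 1, μ(11) = -1, μ(12) = 0, μ(13) = -1, μ(14) = 1, μ(15) = 1, μ(16) = 0, μ(17) = -1, μ(18) = 0, μ(19) = -1, μ(20) = 0, μ(21) = 1, μ(22) = 1, μ(23) = -1, μ(24) = 0, μ(25) = 0, μ(26) = 1, μ(27) = 0, μ(28) = 0, μ(29) = -1, μ(30) = -1, μ(31) = -1, μ(32) = 0, μ(33) = 1, μ(34) = 1, μ(35) = 1, μ(36) = 0, μ(37) = -1, μ(38) = 1, μ(39) = 1, μ(40) = 0, μ(41) = -1, μ(42) = -1, μ(43) = -1, μ(44) = 0, μ(45) = 0, μ(46) = 1, μ(47) = -1, μ(48) = 0, μ(49) = 0, μ(50) = 0, μ(51) = 1, μ(52) = 0, μ(53) = -1, μ(54) = 0, μ(55) = 1, μ(56) = 0, μ(57) = 1, μ(58) = 1, μ(59) = -1, μ(60) = 0, μ(61) = -1, μ(62) = 1, μ(63) = 0, μ(64) = 0, μ(65) = 1, μ(66) = -1, μ(67) = -1, μ(68) = 0, μ(69) = 1, μ(70) = -1, μ(71) = -1, μ(72) = 0, μ(73) = -1, μ(74) = 1, μ(75) = 0, μ(76) = 0, μ(77) = 1, μ(78) = -1, μ(79) = -1, μ(80) = 0, μ(81) = 0, μ(82) = 1, μ(83) = -1, μ(84) = 0, μ(85) = 1, μ(86) = 1, μ(87) = 1, μ(88) = 0, μ(89) = -1, μ(90) = 0, μ(91) = 1, μ(92) = 0, μ(93) = 1, μ(94) = 1, μ(95) = 1, μ(96) = 0, μ(97) = -1, μ(98) = 0, μ(99) = 0, μ(100) = 0, μ(101) = -1, μ(102) = -1, μ(103) = -1, μ(104) = 0, μ(105) = -1, μ(106) = 1, μ(107) = -1, μ(108) = 0, μ(109) = -1, μ(110) = -1, μ(111) = 1, μ(112) = 0, μ(113) = -1, μ(114) = -1, μ(115) = 1, μ(116) = 0, μ(117) = 0, μ(118) = 1, μ(119) = 1, μ(120) = 0, μ(121) = 0, μ(122) = 1, μ(123) = 1, μ(124) = 0, μ(125) = 0, μ(126) = 0, μ(127) = -1, μ(128) = 0, μ(129) = 1, μ(130) = -1, μ(131) = -1, μ(132) = 0, μ(133) = 1, μ(134) = 1, μ(135) = 0, μ(136) = 0, μ(137) = -1, μ(138) = -1, μ(139) = -1, μ(140) = 0, μ(141) = 1, μ(142) = 1, μ(143) = 1, μ(144) = 0, μ(145) = 1, μ(146) = 1, μ(147) = 0, μ(148) = 0, μ(149) = -1, μ(150) = 0, μ(151) = -1. Summing all 151 values: -1. (Mertens function M(x) = Σ_{n ≤ x} μ(n); on average M(x) should be small (PNT ⟺ M(x) = o(x)).)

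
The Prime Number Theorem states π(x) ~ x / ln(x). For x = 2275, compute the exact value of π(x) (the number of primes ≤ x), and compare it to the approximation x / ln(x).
π(2275) = 338;  x/ln(x) ≈ 294.32;  relative error ≈ 12.92%.

Directly count primes up to 2275: π(2275) = 338. The PNT approximation gives 2275/ln(2275) ≈ 2275/7.72974 ≈ 294.32. Relative error (π(x) − x/ln(x)) / π(x) ≈ 12.92%; the approximation is known to undercount slightly (Li(x) is a better estimate).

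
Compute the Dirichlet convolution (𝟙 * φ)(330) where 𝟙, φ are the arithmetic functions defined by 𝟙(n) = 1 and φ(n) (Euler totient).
(𝟙 * φ)(330) = 330

Divisors of 330: [1, 2, 3, 5, 6, 10, 11, 15, 22, 30, 33, 55, 66, 110, 165, 330]. For each d | 330:
  d = 1: 𝟙(1) · φ(330/1) = 1 · 80 = 80
  d = 2: 𝟙(2) · φ(330/2) = 1 · 80 = 80
  d = 3: 𝟙(3) · φ(330/3) = 1 · 40 = 40
  d = 5: 𝟙(5) · φ(330/5) = 1 · 20 = 20
  d = 6: 𝟙(6) · φ(330/6) = 1 · 40 = 40
  d = 10: 𝟙(10) · φ(330/10) = 1 · 20 = 20
  d = 11: 𝟙(11) · φ(330/11) = 1 · 8 = 8
  d = 15: 𝟙(15) · φ(330/15) = 1 · 10 = 10
  d = 22: 𝟙(22) · φ(330/22) = 1 · 8 = 8
  d = 30: 𝟙(30) · φ(330/30) = 1 · 10 = 10
  d = 33: 𝟙(33) · φ(330/33) = 1 · 4 = 4
  d = 55: 𝟙(55) · φ(330/55) = 1 · 2 = 2
  d = 66: 𝟙(66) · φ(330/66) = 1 · 4 = 4
  d = 110: 𝟙(110) · φ(330/110) = 1 · 2 = 2
  d = 165: 𝟙(165) · φ(330/165) = 1 · 1 = 1
  d = 330: 𝟙(330) · φ(330/330) = 1 · 1 = 1
Summing: (𝟙 * φ)(330) = 80 + 80 + 40 + 20 + 40 + 20 + 8 + 10 + 8 + 10 + 4 + 2 + 4 + 2 + 1 + 1 = 330.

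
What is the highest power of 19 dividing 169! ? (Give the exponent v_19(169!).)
v_19(169!) = 8

Legendre's formula: v_p(n!) = Σ_{k ≥ 1} ⌊n / p^k⌋. For p = 19, n = 169, the terms are:
  ⌊169/19^1⌋ = ⌊169/19⌋ = 8
(the next term ⌊169/19^2⌋ = 0, terminating the sum). Summing: v_19(169!) = 8 = 8.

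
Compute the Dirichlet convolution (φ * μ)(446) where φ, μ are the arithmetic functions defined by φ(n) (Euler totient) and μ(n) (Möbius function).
(φ * μ)(446) = 0

Divisors of 446: [1, 2, 223, 446]. For each d | 446:
  d = 1: φ(1) · μ(446/1) = 1 · 1 = 1
  d = 2: φ(2) · μ(446/2) = 1 · -1 = -1
  d = 223: φ(223) · μ(446/223) = 222 · -1 = -222
  d = 446: φ(446) · μ(446/446) = 222 · 1 = 222
Summing: (φ * μ)(446) = 1 + -1 + -222 + 222 = 0.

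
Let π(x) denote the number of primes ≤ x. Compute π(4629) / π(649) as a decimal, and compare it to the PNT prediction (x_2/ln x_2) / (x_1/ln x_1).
π(4629)/π(649) = 624/118 ≈ 5.2881;  PNT prediction ≈ 5.4722.

π(649) = 118 and π(4629) = 624, so π(4629)/π(649) ≈ 5.2881. The PNT-predicted ratio is (4629/ln(4629)) / (649/ln(649)) ≈ 5.4722. The two agree to within a few percent, as expected.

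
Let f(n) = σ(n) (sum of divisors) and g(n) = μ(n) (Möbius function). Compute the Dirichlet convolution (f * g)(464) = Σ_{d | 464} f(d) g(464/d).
(σ * μ)(464) = 464

Divisors of 464: [1, 2, 4, 8, 16, 29, 58, 116, 232, 464]. For each d | 464:
  d = 1: σ(1) · μ(464/1) = 1 · 0 = 0
  d = 2: σ(2) · μ(464/2) = 3 · 0 = 0
  d = 4: σ(4) · μ(464/4) = 7 · 0 = 0
  d = 8: σ(8) · μ(464/8) = 15 · 1 = 15
  d = 16: σ(16) · μ(464/16) = 31 · -1 = -31
  d = 29: σ(29) · μ(464/29) = 30 · 0 = 0
  d = 58: σ(58) · μ(464/58) = 90 · 0 = 0
  d = 116: σ(116) · μ(464/116) = 210 · 0 = 0
  d = 232: σ(232) · μ(464/232) = 450 · -1 = -450
  d = 464: σ(464) · μ(464/464) = 930 · 1 = 930
Summing: (σ * μ)(464) = 0 + 0 + 0 + 15 + -31 + 0 + 0 + 0 + -450 + 930 = 464.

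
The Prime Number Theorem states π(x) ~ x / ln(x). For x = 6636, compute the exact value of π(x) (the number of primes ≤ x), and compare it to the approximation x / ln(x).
π(6636) = 855;  x/ln(x) ≈ 754.07;  relative error ≈ 11.80%.

Directly count primes up to 6636: π(6636) = 855. The PNT approximation gives 6636/ln(6636) ≈ 6636/8.80026 ≈ 754.07. Relative error (π(x) − x/ln(x)) / π(x) ≈ 11.80%; the approximation is known to undercount slightly (Li(x) is a better estimate).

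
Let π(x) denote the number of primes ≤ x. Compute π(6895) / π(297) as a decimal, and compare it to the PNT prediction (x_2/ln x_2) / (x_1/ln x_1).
π(6895)/π(297) = 886/62 ≈ 14.2903;  PNT prediction ≈ 14.9553.

π(297) = 62 and π(6895) = 886, so π(6895)/π(297) ≈ 14.2903. The PNT-predicted ratio is (6895/ln(6895)) / (297/ln(297)) ≈ 14.9553. The two agree to within a few percent, as expected.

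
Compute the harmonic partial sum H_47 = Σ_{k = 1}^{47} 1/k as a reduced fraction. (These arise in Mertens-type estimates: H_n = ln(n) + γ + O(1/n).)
H_47 = 280682601097106968469/63245806209101973600

Direct summation: H_47 = 1 + 1/2 + ... + 1/47. The least common denominator is lcm(1, ..., 47) = 442720643463713815200; over this denominator the numerator is 442720643463713815200 + 221360321731856907600 + 147573547821237938400 + 110680160865928453800 + 88544128692742763040 + 73786773910618969200 + 63245806209101973600 + 55340080432964226900 + 49191182607079312800 + 44272064346371381520 + 40247331223973983200 + 36893386955309484600 + 34055434112593370400 + 31622903104550986800 + 29514709564247587680 + 27670040216482113450 + 26042390791983165600 + 24595591303539656400 + 23301086498090200800 + 22136032173185690760 + 21081935403033991200 + 20123665611986991600 + 19248723628857122400 + 18446693477654742300 + 17708825738548552608 + 17027717056296685200 + 16397060869026437600 + 15811451552275493400 + 15266229084955648800 + 14757354782123793840 + 14281311079474639200 + 13835020108241056725 + 13415777074657994400 + 13021195395991582800 + 12649161241820394720 + 12297795651769828200 + 11965422796316589600 + 11650543249045100400 + 11351811370864456800 + 11068016086592845380 + 10798064474724727200 + 10540967701516995600 + 10295828917760786400 + 10061832805993495800 + 9838236521415862560 + 9624361814428561200 + 9419588158802421600 = 1964778207679748779283, so H_47 = 1964778207679748779283/442720643463713815200; reducing by gcd(1964778207679748779283, 442720643463713815200) = 7 gives 280682601097106968469/63245806209101973600 ≈ 4.43796. (The PNT-adjacent estimate ln(47) + γ ≈ 4.42736 matches within O(1/n).)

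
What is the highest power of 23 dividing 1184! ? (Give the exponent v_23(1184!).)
v_23(1184!) = 53

Legendre's formula: v_p(n!) = Σ_{k ≥ 1} ⌊n / p^k⌋. For p = 23, n = 1184, the terms are:
  ⌊1184/23^1⌋ = ⌊1184/23⌋ = 51
  ⌊1184/23^2⌋ = ⌊1184/529⌋ = 2
(the next term ⌊1184/23^3⌋ = 0, terminating the sum). Summing: v_23(1184!) = 51 + 2 = 53.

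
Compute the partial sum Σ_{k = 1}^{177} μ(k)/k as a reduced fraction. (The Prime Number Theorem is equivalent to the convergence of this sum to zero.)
Σ μ(k)/k = -405094636462344486762882436757770090366687617598923355652478890632/83294951893662609690425847675448128125490254797437431023480841994855

Values of μ(k) for 1 ≤ k ≤ 177: μ(1) = 1, μ(2) = -1, μ(3) = -1, μ(5) = -1, μ(6) = 1, μ(7) = -1, μ(10) = 1, μ(11) = -1, μ(13) = -1, μ(14) = 1, μ(15) = 1, μ(17) = -1, μ(19) = -1, μ(21) = 1, μ(22) = 1, μ(23) = -1, μ(26) = 1, μ(29) = -1, μ(30) = -1, μ(31) = -1, μ(33) = 1, μ(34) = 1, μ(35) = 1, μ(37) = -1, μ(38) = 1, μ(39) = 1, μ(41) = -1, μ(42) = -1, μ(43) = -1, μ(46) = 1, μ(47) = -1, μ(51) = 1, μ(53) = -1, μ(55) = 1, μ(57) = 1, μ(58) = 1, μ(59) = -1, μ(61) = -1, μ(62) = 1, μ(65) = 1, μ(66) = -1, μ(67) = -1, μ(69) = 1, μ(70) = -1, μ(71) = -1, μ(73) = -1, μ(74) = 1, μ(77) = 1, μ(78) = -1, μ(79) = -1, μ(82) = 1, μ(83) = -1, μ(85) = 1, μ(86) = 1, μ(87) = 1, μ(89) = -1, μ(91) = 1, μ(93) = 1, μ(94) = 1, μ(95) = 1, μ(97) = -1, μ(101) = -1, μ(102) = -1, μ(103) = -1, μ(105) = -1, μ(106) = 1, μ(107) = -1, μ(109) = -1, μ(110) = -1, μ(111) = 1, μ(113) = -1, μ(114) = -1, μ(115) = 1, μ(118) = 1, μ(119) = 1, μ(122) = 1, μ(123) = 1, μ(127) = -1, μ(129) = 1, μ(130) = -1, μ(131) = -1, μ(133) = 1, μ(134) = 1, μ(137) = -1, μ(138) = -1, μ(139) = -1, μ(141) = 1, μ(142) = 1, μ(143) = 1, μ(145) = 1, μ(146) = 1, μ(149) = -1, μ(151) = -1, μ(154) = -1, μ(155) = 1, μ(157) = -1, μ(158) = 1, μ(159) = 1, μ(161) = 1, μ(163) = -1, μ(165) = -1, μ(166) = 1, μ(167) = -1, μ(170) = -1, μ(173) = -1, μ(174) = -1, μ(177) = 1, with μ = 0 on non-squarefree integers. Summing μ(k)/k for k where μ(k) ≠ 0 gives -405094636462344486762882436757770090366687617598923355652478890632/83294951893662609690425847675448128125490254797437431023480841994855 ≈ -0.0049. (PNT ⟺ this sum → 0 as n → ∞.)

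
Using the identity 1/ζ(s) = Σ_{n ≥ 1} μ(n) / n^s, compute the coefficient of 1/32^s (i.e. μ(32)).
μ(32) = 0

Factor n = 32 = 2^5. μ(n) = 0 if any exponent ≥ 2 (not squarefree); otherwise μ(n) = (−1)^{ω(n)} where ω(n) is the number of distinct prime factors. Applying: μ(32) = 0.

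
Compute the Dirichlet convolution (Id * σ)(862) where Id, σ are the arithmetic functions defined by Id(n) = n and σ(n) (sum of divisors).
(Id * σ)(862) = 4315

Divisors of 862: [1, 2, 431, 862]. For each d | 862:
  d = 1: Id(1) · σ(862/1) = 1 · 1296 = 1296
  d = 2: Id(2) · σ(862/2) = 2 · 432 = 864
  d = 431: Id(431) · σ(862/431) = 431 · 3 = 1293
  d = 862: Id(862) · σ(862/862) = 862 · 1 = 862
Summing: (Id * σ)(862) = 1296 + 864 + 1293 + 862 = 4315.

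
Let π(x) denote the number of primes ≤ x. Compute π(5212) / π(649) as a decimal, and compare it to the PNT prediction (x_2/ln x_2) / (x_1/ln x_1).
π(5212)/π(649) = 693/118 ≈ 5.8729;  PNT prediction ≈ 6.0760.

π(649) = 118 and π(5212) = 693, so π(5212)/π(649) ≈ 5.8729. The PNT-predicted ratio is (5212/ln(5212)) / (649/ln(649)) ≈ 6.0760. The two agree to within a few percent, as expected.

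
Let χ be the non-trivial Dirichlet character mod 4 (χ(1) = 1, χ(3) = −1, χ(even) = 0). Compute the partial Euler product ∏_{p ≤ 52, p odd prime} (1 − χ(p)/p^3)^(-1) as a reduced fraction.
∏ = 5542372783760447569145696690995330585/5720007308274565543266215981884637184

The odd primes p ≤ 52 are [3, 5, 7, 11, 13, 17, 19, 23, 29, 31, 37, 41, 43, 47]. For each, χ(p) = 1 if p ≡ 1 mod 4, χ(p) = −1 if p ≡ 3 mod 4. Taking (1 − χ(p)/p^3)^(-1) = p^3/(p^3 − χ(p)): (1 − (-1)/3^3)^(-1) · (1 − (1)/5^3)^(-1) · (1 − (-1)/7^3)^(-1) · (1 − (-1)/11^3)^(-1) · (1 − (1)/13^3)^(-1) · (1 − (1)/17^3)^(-1) · (1 − (-1)/19^3)^(-1) · (1 − (-1)/23^3)^(-1) · (1 − (1)/29^3)^(-1) · (1 − (-1)/31^3)^(-1) · (1 − (1)/37^3)^(-1) · (1 − (1)/41^3)^(-1) · (1 − (-1)/43^3)^(-1) · (1 − (-1)/47^3)^(-1) = 5542372783760447569145696690995330585/5720007308274565543266215981884637184.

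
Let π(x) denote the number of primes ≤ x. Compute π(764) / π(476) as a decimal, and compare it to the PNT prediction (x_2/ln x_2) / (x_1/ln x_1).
π(764)/π(476) = 135/91 ≈ 1.4835;  PNT prediction ≈ 1.4906.

π(476) = 91 and π(764) = 135, so π(764)/π(476) ≈ 1.4835. The PNT-predicted ratio is (764/ln(764)) / (476/ln(476)) ≈ 1.4906. The two agree to within a few percent, as expected.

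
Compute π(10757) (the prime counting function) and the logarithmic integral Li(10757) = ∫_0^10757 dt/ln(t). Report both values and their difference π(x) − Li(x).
π(10757) = 1311;  Li(10757) ≈ 1328.00;  π(x) − Li(x) ≈ -17.00.

Direct count of primes ≤ 10757 gives π(10757) = 1311. Numerical evaluation of the logarithmic integral gives Li(10757) ≈ 1328.00. The difference π(x) − Li(x) ≈ -17.00 is typically negative for small/moderate x (Li(x) overestimates), though Littlewood's theorem shows this sign changes infinitely often.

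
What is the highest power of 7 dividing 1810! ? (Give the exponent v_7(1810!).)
v_7(1810!) = 299

Legendre's formula: v_p(n!) = Σ_{k ≥ 1} ⌊n / p^k⌋. For p = 7, n = 1810, the terms are:
  ⌊1810/7^1⌋ = ⌊1810/7⌋ = 258
  ⌊1810/7^2⌋ = ⌊1810/49⌋ = 36
  ⌊1810/7^3⌋ = ⌊1810/343⌋ = 5
(the next term ⌊1810/7^4⌋ = 0, terminating the sum). Summing: v_7(1810!) = 258 + 36 + 5 = 299.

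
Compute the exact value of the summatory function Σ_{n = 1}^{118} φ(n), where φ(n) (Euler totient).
Σ_{n ≤ 118} φ(n) = 4258

Compute φ(n) for each 1 ≤ n ≤ 118: φ(1) = 1, φ(2) = 1, φ(3) = 2, φ(4) = 2, φ(5) = 4, φ(6) = 2, φ(7) = 6, φ(8) = 4, φ(9) = 6, φ(10) = 4, φ(11) = 10, φ(12) = 4, φ(13) = 12, φ(14) = 6, φ(15) = 8, φ(16) = 8, φ(17) = 16, φ(18) = 6, φ(19) = 18, φ(20) = 8, φ(21) = 12, φ(22) = 10, φ(23) = 22, φ(24) = 8, φ(25) = 20, φ(26) = 12, φ(27) = 18, φ(28) = 12, φ(29) = 28, φ(30) = 8, φ(31) = 30, φ(32) = 16, φ(33) = 20, φ(34) = 16, φ(35) = 24, φ(36) = 12, φ(37) = 36, φ(38) = 18, φ(39) = 24, φ(40) = 16, φ(41) = 40, φ(42) = 12, φ(43) = 42, φ(44) = 20, φ(45) = 24, φ(46) = 22, φ(47) = 46, φ(48) = 16, φ(49) = 42, φ(50) = 20, φ(51) = 32, φ(52) = 24, φ(53) = 52, φ(54) = 18, φ(55) = 40, φ(56) = 24, φ(57) = 36, φ(58) = 28, φ(59) = 58, φ(60) = 16, φ(61) = 60, φ(62) = 30, φ(63) = 36, φ(64) = 32, φ(65) = 48, φ(66) = 20, φ(67) = 66, φ(68) = 32, φ(69) = 44, φ(70) = 24, φ(71) = 70, φ(72) = 24, φ(73) = 72, φ(74) = 36, φ(75) = 40, φ(76) = 36, φ(77) = 60, φ(78) = 24, φ(79) = 78, φ(80) = 32, φ(81) = 54, φ(82) = 40, φ(83) = 82, φ(84) = 24, φ(85) = 64, φ(86) = 42, φ(87) = 56, φ(88) = 40, φ(89) = 88, φ(90) = 24, φ(91) = 72, φ(92) = 44, φ(93) = 60, φ(94) = 46, φ(95) = 72, φ(96) = 32, φ(97) = 96, φ(98) = 42, φ(99) = 60, φ(100) = 40, φ(101) = 100, φ(102) = 32, φ(103) = 102, φ(104) = 48, φ(105) = 48, φ(106) = 52, φ(107) = 106, φ(108) = 36, φ(109) = 108, φ(110) = 40, φ(111) = 72, φ(112) = 48, φ(113) = 112, φ(114) = 36, φ(115) = 88, φ(116) = 56, φ(117) = 72, φ(118) = 58. Summing all 118 values: 4258. (Average order: Σ_{n ≤ x} φ(n) ~ (3/π²) x². For x = 118, (3/π²)·118² ≈ 4232.39.)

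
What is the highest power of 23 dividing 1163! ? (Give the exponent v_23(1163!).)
v_23(1163!) = 52

Legendre's formula: v_p(n!) = Σ_{k ≥ 1} ⌊n / p^k⌋. For p = 23, n = 1163, the terms are:
  ⌊1163/23^1⌋ = ⌊1163/23⌋ = 50
  ⌊1163/23^2⌋ = ⌊1163/529⌋ = 2
(the next term ⌊1163/23^3⌋ = 0, terminating the sum). Summing: v_23(1163!) = 50 + 2 = 52.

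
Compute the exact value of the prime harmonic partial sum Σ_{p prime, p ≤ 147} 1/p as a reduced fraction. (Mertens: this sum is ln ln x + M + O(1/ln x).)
Σ 1/p = 18825509850919239131453102166593625244431364344421618363/10014646650599190067509233131649940057366334653200433090

π(147) = 34, so the primes ≤ 147 are [2, 3, 5, 7, 11, 13, 17, 19, 23, 29, 31, 37, 41, 43, 47, 53, 59, 61, 67, 71, 73, 79, 83, 89, 97, 101, 103, 107, 109, 113, 127, 131, 137, 139]. Summing 1/p over these primes: 18825509850919239131453102166593625244431364344421618363/10014646650599190067509233131649940057366334653200433090 ≈ 1.8798. Mertens estimate ln ln(147) + 0.2615 ≈ 1.8690.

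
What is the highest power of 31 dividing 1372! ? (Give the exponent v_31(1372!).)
v_31(1372!) = 45

Legendre's formula: v_p(n!) = Σ_{k ≥ 1} ⌊n / p^k⌋. For p = 31, n = 1372, the terms are:
  ⌊1372/31^1⌋ = ⌊1372/31⌋ = 44
  ⌊1372/31^2⌋ = ⌊1372/961⌋ = 1
(the next term ⌊1372/31^3⌋ = 0, terminating the sum). Summing: v_31(1372!) = 44 + 1 = 45.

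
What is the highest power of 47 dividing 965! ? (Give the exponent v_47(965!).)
v_47(965!) = 20

Legendre's formula: v_p(n!) = Σ_{k ≥ 1} ⌊n / p^k⌋. For p = 47, n = 965, the terms are:
  ⌊965/47^1⌋ = ⌊965/47⌋ = 20
(the next term ⌊965/47^2⌋ = 0, terminating the sum). Summing: v_47(965!) = 20 = 20.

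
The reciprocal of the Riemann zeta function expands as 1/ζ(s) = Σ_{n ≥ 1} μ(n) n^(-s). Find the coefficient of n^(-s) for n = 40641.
μ(40641) = 1

Factor n = 40641 = 3 · 19 · 23 · 31. μ(n) = 0 if any exponent ≥ 2 (not squarefree); otherwise μ(n) = (−1)^{ω(n)} where ω(n) is the number of distinct prime factors. Applying: μ(40641) = 1.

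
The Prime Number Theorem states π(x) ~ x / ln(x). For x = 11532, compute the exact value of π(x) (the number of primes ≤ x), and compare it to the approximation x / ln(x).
π(11532) = 1390;  x/ln(x) ≈ 1232.99;  relative error ≈ 11.30%.

Directly count primes up to 11532: π(11532) = 1390. The PNT approximation gives 11532/ln(11532) ≈ 11532/9.35288 ≈ 1232.99. Relative error (π(x) − x/ln(x)) / π(x) ≈ 11.30%; the approximation is known to undercount slightly (Li(x) is a better estimate).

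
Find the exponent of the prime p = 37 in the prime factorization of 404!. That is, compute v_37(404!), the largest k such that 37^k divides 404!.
v_37(404!) = 10

Legendre's formula: v_p(n!) = Σ_{k ≥ 1} ⌊n / p^k⌋. For p = 37, n = 404, the terms are:
  ⌊404/37^1⌋ = ⌊404/37⌋ = 10
(the next term ⌊404/37^2⌋ = 0, terminating the sum). Summing: v_37(404!) = 10 = 10.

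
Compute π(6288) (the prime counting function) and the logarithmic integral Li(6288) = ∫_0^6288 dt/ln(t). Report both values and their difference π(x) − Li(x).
π(6288) = 818;  Li(6288) ≈ 833.43;  π(x) − Li(x) ≈ -15.43.

Direct count of primes ≤ 6288 gives π(6288) = 818. Numerical evaluation of the logarithmic integral gives Li(6288) ≈ 833.43. The difference π(x) − Li(x) ≈ -15.43 is typically negative for small/moderate x (Li(x) overestimates), though Littlewood's theorem shows this sign changes infinitely often.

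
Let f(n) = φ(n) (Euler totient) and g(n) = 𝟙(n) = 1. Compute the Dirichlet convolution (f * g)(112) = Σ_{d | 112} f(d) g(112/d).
(φ * 𝟙)(112) = 112

Divisors of 112: [1, 2, 4, 7, 8, 14, 16, 28, 56, 112]. For each d | 112:
  d = 1: φ(1) · 𝟙(112/1) = 1 · 1 = 1
  d = 2: φ(2) · 𝟙(112/2) = 1 · 1 = 1
  d = 4: φ(4) · 𝟙(112/4) = 2 · 1 = 2
  d = 7: φ(7) · 𝟙(112/7) = 6 · 1 = 6
  d = 8: φ(8) · 𝟙(112/8) = 4 · 1 = 4
  d = 14: φ(14) · 𝟙(112/14) = 6 · 1 = 6
  d = 16: φ(16) · 𝟙(112/16) = 8 · 1 = 8
  d = 28: φ(28) · 𝟙(112/28) = 12 · 1 = 12
  d = 56: φ(56) · 𝟙(112/56) = 24 · 1 = 24
  d = 112: φ(112) · 𝟙(112/112) = 48 · 1 = 48
Summing: (φ * 𝟙)(112) = 1 + 1 + 2 + 6 + 4 + 6 + 8 + 12 + 24 + 48 = 112.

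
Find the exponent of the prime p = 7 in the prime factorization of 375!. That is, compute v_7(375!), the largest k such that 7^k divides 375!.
v_7(375!) = 61

Legendre's formula: v_p(n!) = Σ_{k ≥ 1} ⌊n / p^k⌋. For p = 7, n = 375, the terms are:
  ⌊375/7^1⌋ = ⌊375/7⌋ = 53
  ⌊375/7^2⌋ = ⌊375/49⌋ = 7
  ⌊375/7^3⌋ = ⌊375/343⌋ = 1
(the next term ⌊375/7^4⌋ = 0, terminating the sum). Summing: v_7(375!) = 53 + 7 + 1 = 61.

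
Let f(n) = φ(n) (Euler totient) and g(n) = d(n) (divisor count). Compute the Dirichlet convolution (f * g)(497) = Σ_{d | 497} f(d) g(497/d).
(φ * d)(497) = 576

Divisors of 497: [1, 7, 71, 497]. For each d | 497:
  d = 1: φ(1) · d(497/1) = 1 · 4 = 4
  d = 7: φ(7) · d(497/7) = 6 · 2 = 12
  d = 71: φ(71) · d(497/71) = 70 · 2 = 140
  d = 497: φ(497) · d(497/497) = 420 · 1 = 420
Summing: (φ * d)(497) = 4 + 12 + 140 + 420 = 576.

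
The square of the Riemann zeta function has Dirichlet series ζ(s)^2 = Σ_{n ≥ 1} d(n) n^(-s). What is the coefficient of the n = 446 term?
d(446) = 4

ζ(s)^2 = (Σ 1/m^s)(Σ 1/k^s). The coefficient of 1/n^s in the product is the number of ordered pairs (m, k) with mk = n, which equals d(n). For n = 446, divisors are [1, 2, 223, 446], so d(446) = 4.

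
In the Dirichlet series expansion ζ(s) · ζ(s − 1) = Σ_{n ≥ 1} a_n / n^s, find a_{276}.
σ(276) = 672

In the product (Σ m^0/m^s)(Σ k / k^s) = Σ (Σ_{d | n} d) / n^s, the coefficient of 1/n^s is σ(n) = Σ_{d | n} d. For n = 276, divisors are [1, 2, 3, 4, 6, 12, 23, 46, 69, 92, 138, 276]; summing: σ(276) = 672.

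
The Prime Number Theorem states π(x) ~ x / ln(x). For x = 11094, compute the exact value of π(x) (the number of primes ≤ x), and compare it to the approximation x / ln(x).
π(11094) = 1345;  x/ln(x) ≈ 1191.09;  relative error ≈ 11.44%.

Directly count primes up to 11094: π(11094) = 1345. The PNT approximation gives 11094/ln(11094) ≈ 11094/9.31416 ≈ 1191.09. Relative error (π(x) − x/ln(x)) / π(x) ≈ 11.44%; the approximation is known to undercount slightly (Li(x) is a better estimate).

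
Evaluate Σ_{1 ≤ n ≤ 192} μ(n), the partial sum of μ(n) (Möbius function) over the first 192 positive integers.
Σ_{n ≤ 192} μ(n) = -5

Compute μ(n) for each 1 ≤ n ≤ 192: μ(1) = 1, μ(2) = -1, μ(3) = -1, μ(4) = 0, μ(5) = -1, μ(6) = 1, μ(7) = -1, μ(8) = 0, μ(9) = 0, μ(10) = 1, μ(11) = -1, μ(12) = 0, μ(13) = -1, μ(14) = 1, μ(15) = 1, μ(16) = 0, μ(17) = -1, μ(18) = 0, μ(19) = -1, μ(20) = 0, μ(21) = 1, μ(22) = 1, μ(23) = -1, μ(24) = 0, μ(25) = 0, μ(26) = 1, μ(27) = 0, μ(28) = 0, μ(29) = -1, μ(30) = -1, μ(31) = -1, μ(32) = 0, μ(33) = 1, μ(34) = 1, μ(35) = 1, μ(36) = 0, μ(37) = -1, μ(38) = 1, μ(39) = 1, μ(40) = 0, μ(41) = -1, μ(42) = -1, μ(43) = -1, μ(44) = 0, μ(45) = 0, μ(46) = 1, μ(47) = -1, μ(48) = 0, μ(49) = 0, μ(50) = 0, μ(51) = 1, μ(52) = 0, μ(53) = -1, μ(54) = 0, μ(55) = 1, μ(56) = 0, μ(57) = 1, μ(58) = 1, μ(59) = -1, μ(60) = 0, μ(61) = -1, μ(62) = 1, μ(63) = 0, μ(64) = 0, μ(65) = 1, μ(66) = -1, μ(67) = -1, μ(68) = 0, μ(69) = 1, μ(70) = -1, μ(71) = -1, μ(72) = 0, μ(73) = -1, μ(74) = 1, μ(75) = 0, μ(76) = 0, μ(77) = 1, μ(78) = -1, μ(79) = -1, μ(80) = 0, μ(81) = 0, μ(82) = 1, μ(83) = -1, μ(84) = 0, μ(85) = 1, μ(86) = 1, μ(87) = 1, μ(88) = 0, μ(89) = -1, μ(90) = 0, μ(91) = 1, μ(92) = 0, μ(93) = 1, μ(94) = 1, μ(95) = 1, μ(96) = 0, μ(97) = -1, μ(98) = 0, μ(99) = 0, μ(100) = 0, μ(101) = -1, μ(102) = -1, μ(103) = -1, μ(104) = 0, μ(105) = -1, μ(106) = 1, μ(107) = -1, μ(108) = 0, μ(109) = -1, μ(110) = -1, μ(111) = 1, μ(112) = 0, μ(113) = -1, μ(114) = -1, μ(115) = 1, μ(116) = 0, μ(117) = 0, μ(118) = 1, μ(119) = 1, μ(120) = 0, μ(121) = 0, μ(122) = 1, μ(123) = 1, μ(124) = 0, μ(125) = 0, μ(126) = 0, μ(127) = -1, μ(128) = 0, μ(129) = 1, μ(130) = -1, μ(131) = -1, μ(132) = 0, μ(133) = 1, μ(134) = 1, μ(135) = 0, μ(136) = 0, μ(137) = -1, μ(138) = -1, μ(139) = -1, μ(140) = 0, μ(141) = 1, μ(142) = 1, μ(143) = 1, μ(144) = 0, μ(145) = 1, μ(146) = 1, μ(147) = 0, μ(148) = 0, μ(149) = -1, μ(150) = 0, μ(151) = -1, μ(152) = 0, μ(153) = 0, μ(154) = -1, μ(155) = 1, μ(156) = 0, μ(157) = -1, μ(158) = 1, μ(159) = 1, μ(160) = 0, μ(161) = 1, μ(162) = 0, μ(163) = -1, μ(164) = 0, μ(165) = -1, μ(166) = 1, μ(167) = -1, μ(168) = 0, μ(169) = 0, μ(170) = -1, μ(171) = 0, μ(172) = 0, μ(173) = -1, μ(174) = -1, μ(175) = 0, μ(176) = 0, μ(177) = 1, μ(178) = 1, μ(179) = -1, μ(180) = 0, μ(181) = -1, μ(182) = -1, μ(183) = 1, μ(184) = 0, μ(185) = 1, μ(186) = -1, μ(187) = 1, μ(188) = 0, μ(189) = 0, μ(190) = -1, μ(191) = -1, μ(192) = 0. Summing all 192 values: -5. (Mertens function M(x) = Σ_{n ≤ x} μ(n); on average M(x) should be small (PNT ⟺ M(x) = o(x)).)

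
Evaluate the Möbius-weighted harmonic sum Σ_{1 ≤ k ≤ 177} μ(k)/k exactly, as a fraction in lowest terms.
Σ μ(k)/k = -405094636462344486762882436757770090366687617598923355652478890632/83294951893662609690425847675448128125490254797437431023480841994855

Values of μ(k) for 1 ≤ k ≤ 177: μ(1) = 1, μ(2) = -1, μ(3) = -1, μ(5) = -1, μ(6) = 1, μ(7) = -1, μ(10) = 1, μ(11) = -1, μ(13) = -1, μ(14) = 1, μ(15) = 1, μ(17) = -1, μ(19) = -1, μ(21) = 1, μ(22) = 1, μ(23) = -1, μ(26) = 1, μ(29) = -1, μ(30) = -1, μ(31) = -1, μ(33) = 1, μ(34) = 1, μ(35) = 1, μ(37) = -1, μ(38) = 1, μ(39) = 1, μ(41) = -1, μ(42) = -1, μ(43) = -1, μ(46) = 1, μ(47) = -1, μ(51) = 1, μ(53) = -1, μ(55) = 1, μ(57) = 1, μ(58) = 1, μ(59) = -1, μ(61) = -1, μ(62) = 1, μ(65) = 1, μ(66) = -1, μ(67) = -1, μ(69) = 1, μ(70) = -1, μ(71) = -1, μ(73) = -1, μ(74) = 1, μ(77) = 1, μ(78) = -1, μ(79) = -1, μ(82) = 1, μ(83) = -1, μ(85) = 1, μ(86) = 1, μ(87) = 1, μ(89) = -1, μ(91) = 1, μ(93) = 1, μ(94) = 1, μ(95) = 1, μ(97) = -1, μ(101) = -1, μ(102) = -1, μ(103) = -1, μ(105) = -1, μ(106) = 1, μ(107) = -1, μ(109) = -1, μ(110) = -1, μ(111) = 1, μ(113) = -1, μ(114) = -1, μ(115) = 1, μ(118) = 1, μ(119) = 1, μ(122) = 1, μ(123) = 1, μ(127) = -1, μ(129) = 1, μ(130) = -1, μ(131) = -1, μ(133) = 1, μ(134) = 1, μ(137) = -1, μ(138) = -1, μ(139) = -1, μ(141) = 1, μ(142) = 1, μ(143) = 1, μ(145) = 1, μ(146) = 1, μ(149) = -1, μ(151) = -1, μ(154) = -1, μ(155) = 1, μ(157) = -1, μ(158) = 1, μ(159) = 1, μ(161) = 1, μ(163) = -1, μ(165) = -1, μ(166) = 1, μ(167) = -1, μ(170) = -1, μ(173) = -1, μ(174) = -1, μ(177) = 1, with μ = 0 on non-squarefree integers. Summing μ(k)/k for k where μ(k) ≠ 0 gives -405094636462344486762882436757770090366687617598923355652478890632/83294951893662609690425847675448128125490254797437431023480841994855 ≈ -0.0049. (PNT ⟺ this sum → 0 as n → ∞.)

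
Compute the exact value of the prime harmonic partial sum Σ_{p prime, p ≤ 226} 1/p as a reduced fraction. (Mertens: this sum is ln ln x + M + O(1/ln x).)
Σ 1/p = 718699639327957473429492425322377115938612460993073775465130392853544377727917042657991/367009731827331916465034565550136732339800312955331782619462457039988073311157667212930

π(226) = 48, so the primes ≤ 226 are [2, 3, 5, 7, 11, 13, 17, 19, 23, 29, 31, 37, 41, 43, 47, 53, 59, 61, 67, 71, 73, 79, 83, 89, 97, 101, 103, 107, 109, 113, 127, 131, 137, 139, 149, 151, 157, 163, 167, 173, 179, 181, 191, 193, 197, 199, 211, 223]. Summing 1/p over these primes: 718699639327957473429492425322377115938612460993073775465130392853544377727917042657991/367009731827331916465034565550136732339800312955331782619462457039988073311157667212930 ≈ 1.9583. Mertens estimate ln ln(226) + 0.2615 ≈ 1.9517.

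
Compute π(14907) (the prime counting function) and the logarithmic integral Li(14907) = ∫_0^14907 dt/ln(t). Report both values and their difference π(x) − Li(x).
π(14907) = 1746;  Li(14907) ≈ 1766.95;  π(x) − Li(x) ≈ -20.95.

Direct count of primes ≤ 14907 gives π(14907) = 1746. Numerical evaluation of the logarithmic integral gives Li(14907) ≈ 1766.95. The difference π(x) − Li(x) ≈ -20.95 is typically negative for small/moderate x (Li(x) overestimates), though Littlewood's theorem shows this sign changes infinitely often.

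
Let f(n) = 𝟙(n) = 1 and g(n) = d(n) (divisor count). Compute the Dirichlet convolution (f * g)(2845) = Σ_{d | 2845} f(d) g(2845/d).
(𝟙 * d)(2845) = 9

Divisors of 2845: [1, 5, 569, 2845]. For each d | 2845:
  d = 1: 𝟙(1) · d(2845/1) = 1 · 4 = 4
  d = 5: 𝟙(5) · d(2845/5) = 1 · 2 = 2
  d = 569: 𝟙(569) · d(2845/569) = 1 · 2 = 2
  d = 2845: 𝟙(2845) · d(2845/2845) = 1 · 1 = 1
Summing: (𝟙 * d)(2845) = 4 + 2 + 2 + 1 = 9.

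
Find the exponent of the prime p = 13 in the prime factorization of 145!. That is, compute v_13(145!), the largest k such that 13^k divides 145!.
v_13(145!) = 11

Legendre's formula: v_p(n!) = Σ_{k ≥ 1} ⌊n / p^k⌋. For p = 13, n = 145, the terms are:
  ⌊145/13^1⌋ = ⌊145/13⌋ = 11
(the next term ⌊145/13^2⌋ = 0, terminating the sum). Summing: v_13(145!) = 11 = 11.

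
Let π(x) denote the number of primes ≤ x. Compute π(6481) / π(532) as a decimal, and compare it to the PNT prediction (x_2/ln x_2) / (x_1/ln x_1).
π(6481)/π(532) = 841/99 ≈ 8.4949;  PNT prediction ≈ 8.7122.

π(532) = 99 and π(6481) = 841, so π(6481)/π(532) ≈ 8.4949. The PNT-predicted ratio is (6481/ln(6481)) / (532/ln(532)) ≈ 8.7122. The two agree to within a few percent, as expected.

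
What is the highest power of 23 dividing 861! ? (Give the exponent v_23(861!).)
v_23(861!) = 38

Legendre's formula: v_p(n!) = Σ_{k ≥ 1} ⌊n / p^k⌋. For p = 23, n = 861, the terms are:
  ⌊861/23^1⌋ = ⌊861/23⌋ = 37
  ⌊861/23^2⌋ = ⌊861/529⌋ = 1
(the next term ⌊861/23^3⌋ = 0, terminating the sum). Summing: v_23(861!) = 37 + 1 = 38.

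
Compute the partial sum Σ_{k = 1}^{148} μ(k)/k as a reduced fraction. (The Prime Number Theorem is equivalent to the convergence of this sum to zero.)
Σ μ(k)/k = 66670440746206079837278951558338834430808994180477323/3338215550199730022503077710549980019122111551066811030

Values of μ(k) for 1 ≤ k ≤ 148: μ(1) = 1, μ(2) = -1, μ(3) = -1, μ(5) = -1, μ(6) = 1, μ(7) = -1, μ(10) = 1, μ(11) = -1, μ(13) = -1, μ(14) = 1, μ(15) = 1, μ(17) = -1, μ(19) = -1, μ(21) = 1, μ(22) = 1, μ(23) = -1, μ(26) = 1, μ(29) = -1, μ(30) = -1, μ(31) = -1, μ(33) = 1, μ(34) = 1, μ(35) = 1, μ(37) = -1, μ(38) = 1, μ(39) = 1, μ(41) = -1, μ(42) = -1, μ(43) = -1, μ(46) = 1, μ(47) = -1, μ(51) = 1, μ(53) = -1, μ(55) = 1, μ(57) = 1, μ(58) = 1, μ(59) = -1, μ(61) = -1, μ(62) = 1, μ(65) = 1, μ(66) = -1, μ(67) = -1, μ(69) = 1, μ(70) = -1, μ(71) = -1, μ(73) = -1, μ(74) = 1, μ(77) = 1, μ(78) = -1, μ(79) = -1, μ(82) = 1, μ(83) = -1, μ(85) = 1, μ(86) = 1, μ(87) = 1, μ(89) = -1, μ(91) = 1, μ(93) = 1, μ(94) = 1, μ(95) = 1, μ(97) = -1, μ(101) = -1, μ(102) = -1, μ(103) = -1, μ(105) = -1, μ(106) = 1, μ(107) = -1, μ(109) = -1, μ(110) = -1, μ(111) = 1, μ(113) = -1, μ(114) = -1, μ(115) = 1, μ(118) = 1, μ(119) = 1, μ(122) = 1, μ(123) = 1, μ(127) = -1, μ(129) = 1, μ(130) = -1, μ(131) = -1, μ(133) = 1, μ(134) = 1, μ(137) = -1, μ(138) = -1, μ(139) = -1, μ(141) = 1, μ(142) = 1, μ(143) = 1, μ(145) = 1, μ(146) = 1, with μ = 0 on non-squarefree integers. Summing μ(k)/k for k where μ(k) ≠ 0 gives 66670440746206079837278951558338834430808994180477323/3338215550199730022503077710549980019122111551066811030 ≈ 0.0200. (PNT ⟺ this sum → 0 as n → ∞.)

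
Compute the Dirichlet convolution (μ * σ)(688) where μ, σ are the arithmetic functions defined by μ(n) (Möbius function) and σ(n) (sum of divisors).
(μ * σ)(688) = 688

Divisors of 688: [1, 2, 4, 8, 16, 43, 86, 172, 344, 688]. For each d | 688:
  d = 1: μ(1) · σ(688/1) = 1 · 1364 = 1364
  d = 2: μ(2) · σ(688/2) = -1 · 660 = -660
  d = 4: μ(4) · σ(688/4) = 0 · 308 = 0
  d = 8: μ(8) · σ(688/8) = 0 · 132 = 0
  d = 16: μ(16) · σ(688/16) = 0 · 44 = 0
  d = 43: μ(43) · σ(688/43) = -1 · 31 = -31
  d = 86: μ(86) · σ(688/86) = 1 · 15 = 15
  d = 172: μ(172) · σ(688/172) = 0 · 7 = 0
  d = 344: μ(344) · σ(688/344) = 0 · 3 = 0
  d = 688: μ(688) · σ(688/688) = 0 · 1 = 0
Summing: (μ * σ)(688) = 1364 + -660 + 0 + 0 + 0 + -31 + 15 + 0 + 0 + 0 = 688.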